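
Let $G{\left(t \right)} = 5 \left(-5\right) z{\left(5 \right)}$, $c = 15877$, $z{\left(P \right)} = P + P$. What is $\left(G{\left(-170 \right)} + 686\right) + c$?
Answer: $16313$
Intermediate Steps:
$z{\left(P \right)} = 2 P$
$G{\left(t \right)} = -250$ ($G{\left(t \right)} = 5 \left(-5\right) 2 \cdot 5 = \left(-25\right) 10 = -250$)
$\left(G{\left(-170 \right)} + 686\right) + c = \left(-250 + 686\right) + 15877 = 436 + 15877 = 16313$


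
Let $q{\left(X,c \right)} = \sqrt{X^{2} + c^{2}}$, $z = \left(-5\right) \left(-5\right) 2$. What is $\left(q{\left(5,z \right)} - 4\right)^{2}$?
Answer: $2541 - 40 \sqrt{101} \approx 2139.0$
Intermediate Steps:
$z = 50$ ($z = 25 \cdot 2 = 50$)
$\left(q{\left(5,z \right)} - 4\right)^{2} = \left(\sqrt{5^{2} + 50^{2}} - 4\right)^{2} = \left(\sqrt{25 + 2500} - 4\right)^{2} = \left(\sqrt{2525} - 4\right)^{2} = \left(5 \sqrt{101} - 4\right)^{2} = \left(-4 + 5 \sqrt{101}\right)^{2}$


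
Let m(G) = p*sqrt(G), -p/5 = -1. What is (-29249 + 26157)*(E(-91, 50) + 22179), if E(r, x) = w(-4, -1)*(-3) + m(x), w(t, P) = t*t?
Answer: -68429052 - 77300*sqrt(2) ≈ -6.8538e+7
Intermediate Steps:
p = 5 (p = -5*(-1) = 5)
w(t, P) = t**2
m(G) = 5*sqrt(G)
E(r, x) = -48 + 5*sqrt(x) (E(r, x) = (-4)**2*(-3) + 5*sqrt(x) = 16*(-3) + 5*sqrt(x) = -48 + 5*sqrt(x))
(-29249 + 26157)*(E(-91, 50) + 22179) = (-29249 + 26157)*((-48 + 5*sqrt(50)) + 22179) = -3092*((-48 + 5*(5*sqrt(2))) + 22179) = -3092*((-48 + 25*sqrt(2)) + 22179) = -3092*(22131 + 25*sqrt(2)) = -68429052 - 77300*sqrt(2)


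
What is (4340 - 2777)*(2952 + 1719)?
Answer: 7300773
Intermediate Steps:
(4340 - 2777)*(2952 + 1719) = 1563*4671 = 7300773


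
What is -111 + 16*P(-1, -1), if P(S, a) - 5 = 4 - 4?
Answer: -31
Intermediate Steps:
P(S, a) = 5 (P(S, a) = 5 + (4 - 4) = 5 + 0 = 5)
-111 + 16*P(-1, -1) = -111 + 16*5 = -111 + 80 = -31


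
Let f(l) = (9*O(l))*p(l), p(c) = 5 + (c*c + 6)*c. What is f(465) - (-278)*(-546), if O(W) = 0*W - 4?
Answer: -3619858908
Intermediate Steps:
O(W) = -4 (O(W) = 0 - 4 = -4)
p(c) = 5 + c*(6 + c**2) (p(c) = 5 + (c**2 + 6)*c = 5 + (6 + c**2)*c = 5 + c*(6 + c**2))
f(l) = -180 - 216*l - 36*l**3 (f(l) = (9*(-4))*(5 + l**3 + 6*l) = -36*(5 + l**3 + 6*l) = -180 - 216*l - 36*l**3)
f(465) - (-278)*(-546) = (-180 - 216*465 - 36*465**3) - (-278)*(-546) = (-180 - 100440 - 36*100544625) - 1*151788 = (-180 - 100440 - 3619606500) - 151788 = -3619707120 - 151788 = -3619858908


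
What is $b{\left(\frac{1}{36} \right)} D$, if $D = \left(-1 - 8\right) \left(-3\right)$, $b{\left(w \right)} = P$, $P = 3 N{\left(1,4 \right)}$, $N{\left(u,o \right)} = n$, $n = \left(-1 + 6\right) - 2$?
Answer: $243$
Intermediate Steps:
$n = 3$ ($n = 5 - 2 = 3$)
$N{\left(u,o \right)} = 3$
$P = 9$ ($P = 3 \cdot 3 = 9$)
$b{\left(w \right)} = 9$
$D = 27$ ($D = \left(-9\right) \left(-3\right) = 27$)
$b{\left(\frac{1}{36} \right)} D = 9 \cdot 27 = 243$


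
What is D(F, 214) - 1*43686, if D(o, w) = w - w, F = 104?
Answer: -43686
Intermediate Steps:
D(o, w) = 0
D(F, 214) - 1*43686 = 0 - 1*43686 = 0 - 43686 = -43686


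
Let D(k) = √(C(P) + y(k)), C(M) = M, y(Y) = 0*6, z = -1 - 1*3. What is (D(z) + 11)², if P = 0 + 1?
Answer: 144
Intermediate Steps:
z = -4 (z = -1 - 3 = -4)
P = 1
y(Y) = 0
D(k) = 1 (D(k) = √(1 + 0) = √1 = 1)
(D(z) + 11)² = (1 + 11)² = 12² = 144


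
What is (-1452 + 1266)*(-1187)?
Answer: 220782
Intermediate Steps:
(-1452 + 1266)*(-1187) = -186*(-1187) = 220782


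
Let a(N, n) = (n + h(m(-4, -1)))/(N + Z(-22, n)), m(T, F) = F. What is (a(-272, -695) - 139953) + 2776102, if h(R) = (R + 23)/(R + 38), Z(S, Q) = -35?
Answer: 29944042184/11359 ≈ 2.6362e+6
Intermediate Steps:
h(R) = (23 + R)/(38 + R)
a(N, n) = (22/37 + n)/(-35 + N) (a(N, n) = (n + (23 - 1)/(38 - 1))/(N - 35) = (n + 22/37)/(-35 + N) = (22/37 + n)/(-35 + N))
(a(-272, -695) - 139953) + 2776102 = ((22/37 - 695)/(-35 - 272) - 139953) + 2776102 = (-25693/37/(-307) - 139953) + 2776102 = (-1/307*(-25693/37) - 139953) + 2776102 = (25693/11359 - 139953) + 2776102 = -1589700434/11359 + 2776102 = 29944042184/11359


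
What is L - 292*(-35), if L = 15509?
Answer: 25729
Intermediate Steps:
L - 292*(-35) = 15509 - 292*(-35) = 15509 - 1*(-10220) = 15509 + 10220 = 25729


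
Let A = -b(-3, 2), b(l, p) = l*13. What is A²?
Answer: 1521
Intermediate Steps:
b(l, p) = 13*l
A = 39 (A = -13*(-3) = -1*(-39) = 39)
A² = 39² = 1521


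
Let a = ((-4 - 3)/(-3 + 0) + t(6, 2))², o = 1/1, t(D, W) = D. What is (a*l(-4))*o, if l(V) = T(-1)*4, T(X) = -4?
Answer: -10000/9 ≈ -1111.1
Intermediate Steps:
o = 1
l(V) = -16 (l(V) = -4*4 = -16)
a = 625/9 (a = ((-4 - 3)/(-3 + 0) + 6)² = (-7/(-3) + 6)² = (-7*(-⅓) + 6)² = (7/3 + 6)² = (25/3)² = 625/9 ≈ 69.444)
(a*l(-4))*o = ((625/9)*(-16))*1 = -10000/9*1 = -10000/9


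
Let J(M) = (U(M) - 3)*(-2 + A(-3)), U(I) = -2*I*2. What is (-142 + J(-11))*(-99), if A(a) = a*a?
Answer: -14355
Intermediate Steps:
U(I) = -4*I
A(a) = a**2
J(M) = -21 - 28*M (J(M) = (-4*M - 3)*(-2 + (-3)**2) = (-3 - 4*M)*(-2 + 9) = (-3 - 4*M)*7 = -21 - 28*M)
(-142 + J(-11))*(-99) = (-142 + (-21 - 28*(-11)))*(-99) = (-142 + (-21 + 308))*(-99) = (-142 + 287)*(-99) = 145*(-99) = -14355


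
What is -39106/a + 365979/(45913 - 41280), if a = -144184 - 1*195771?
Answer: 124597569043/1575011515 ≈ 79.109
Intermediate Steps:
a = -339955 (a = -144184 - 195771 = -339955)
-39106/a + 365979/(45913 - 41280) = -39106/(-339955) + 365979/(45913 - 41280) = -39106*(-1/339955) + 365979/4633 = 39106/339955 + 365979*(1/4633) = 39106/339955 + 365979/4633 = 124597569043/1575011515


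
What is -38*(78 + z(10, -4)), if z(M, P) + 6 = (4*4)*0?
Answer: -2736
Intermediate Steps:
z(M, P) = -6 (z(M, P) = -6 + (4*4)*0 = -6 + 16*0 = -6 + 0 = -6)
-38*(78 + z(10, -4)) = -38*(78 - 6) = -38*72 = -2736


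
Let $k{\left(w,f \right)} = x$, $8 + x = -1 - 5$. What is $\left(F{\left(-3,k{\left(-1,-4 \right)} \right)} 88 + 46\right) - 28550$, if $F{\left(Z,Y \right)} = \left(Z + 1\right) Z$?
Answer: $-27976$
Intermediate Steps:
$x = -14$ ($x = -8 - 6 = -14$)
$k{\left(w,f \right)} = -14$
$F{\left(Z,Y \right)} = Z \left(1 + Z\right)$ ($F{\left(Z,Y \right)} = \left(1 + Z\right) Z = Z \left(1 + Z\right)$)
$\left(F{\left(-3,k{\left(-1,-4 \right)} \right)} 88 + 46\right) - 28550 = \left(- 3 \left(1 - 3\right) 88 + 46\right) - 28550 = \left(\left(-3\right) \left(-2\right) 88 + 46\right) - 28550 = \left(6 \cdot 88 + 46\right) - 28550 = \left(528 + 46\right) - 28550 = 574 - 28550 = -27976$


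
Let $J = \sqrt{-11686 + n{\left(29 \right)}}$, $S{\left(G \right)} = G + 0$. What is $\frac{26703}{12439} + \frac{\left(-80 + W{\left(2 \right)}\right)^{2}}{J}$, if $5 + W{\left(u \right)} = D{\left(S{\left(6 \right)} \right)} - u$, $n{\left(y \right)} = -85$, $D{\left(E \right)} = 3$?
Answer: $\frac{26703}{12439} - \frac{7056 i \sqrt{11771}}{11771} \approx 2.1467 - 65.036 i$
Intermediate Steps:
$S{\left(G \right)} = G$
$W{\left(u \right)} = -2 - u$ ($W{\left(u \right)} = -5 - \left(-3 + u\right) = -2 - u$)
$J = i \sqrt{11771}$ ($J = \sqrt{-11686 - 85} = \sqrt{-11771} = i \sqrt{11771} \approx 108.49 i$)
$\frac{26703}{12439} + \frac{\left(-80 + W{\left(2 \right)}\right)^{2}}{J} = \frac{26703}{12439} + \frac{\left(-80 - 4\right)^{2}}{i \sqrt{11771}} = 26703 \cdot \frac{1}{12439} + \left(-80 - 4\right)^{2} \left(- \frac{i \sqrt{11771}}{11771}\right) = \frac{26703}{12439} + \left(-80 - 4\right)^{2} \left(- \frac{i \sqrt{11771}}{11771}\right) = \frac{26703}{12439} + \left(-84\right)^{2} \left(- \frac{i \sqrt{11771}}{11771}\right) = \frac{26703}{12439} + 7056 \left(- \frac{i \sqrt{11771}}{11771}\right) = \frac{26703}{12439} - \frac{7056 i \sqrt{11771}}{11771}$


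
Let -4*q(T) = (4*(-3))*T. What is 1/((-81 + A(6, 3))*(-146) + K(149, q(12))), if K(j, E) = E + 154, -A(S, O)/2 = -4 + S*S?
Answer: 1/21360 ≈ 4.6816e-5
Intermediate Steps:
A(S, O) = 8 - 2*S**2 (A(S, O) = -2*(-4 + S*S) = -2*(-4 + S**2) = 8 - 2*S**2)
q(T) = 3*T (q(T) = -4*(-3)*T/4 = -(-3)*T = 3*T)
K(j, E) = 154 + E
1/((-81 + A(6, 3))*(-146) + K(149, q(12))) = 1/((-81 + (8 - 2*6**2))*(-146) + (154 + 3*12)) = 1/((-81 + (8 - 2*36))*(-146) + (154 + 36)) = 1/((-81 + (8 - 72))*(-146) + 190) = 1/((-81 - 64)*(-146) + 190) = 1/(-145*(-146) + 190) = 1/(21170 + 190) = 1/21360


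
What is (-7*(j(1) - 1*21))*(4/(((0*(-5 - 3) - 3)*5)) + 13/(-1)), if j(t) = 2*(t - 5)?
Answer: -40397/15 ≈ -2693.1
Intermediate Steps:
j(t) = -10 + 2*t (j(t) = 2*(-5 + t) = -10 + 2*t)
(-7*(j(1) - 1*21))*(4/(((0*(-5 - 3) - 3)*5)) + 13/(-1)) = (-7*((-10 + 2*1) - 1*21))*(4/(((0*(-5 - 3) - 3)*5)) + 13/(-1)) = (-7*((-10 + 2) - 21))*(4/(((0*(-8) - 3)*5)) + 13*(-1)) = (-7*(-8 - 21))*(4/(((0 - 3)*5)) - 13) = (-7*(-29))*(4/((-3*5)) - 13) = 203*(4/(-15) - 13) = 203*(4*(-1/15) - 13) = 203*(-4/15 - 13) = 203*(-199/15) = -40397/15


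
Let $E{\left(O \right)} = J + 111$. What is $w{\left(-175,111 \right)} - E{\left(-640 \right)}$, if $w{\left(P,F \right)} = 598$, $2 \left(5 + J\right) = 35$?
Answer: $\frac{949}{2} \approx 474.5$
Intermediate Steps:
$J = \frac{25}{2}$ ($J = -5 + \frac{1}{2} \cdot 35 = -5 + \frac{35}{2} = \frac{25}{2} \approx 12.5$)
$E{\left(O \right)} = \frac{247}{2}$ ($E{\left(O \right)} = \frac{25}{2} + 111 = \frac{247}{2}$)
$w{\left(-175,111 \right)} - E{\left(-640 \right)} = 598 - \frac{247}{2} = \frac{949}{2}$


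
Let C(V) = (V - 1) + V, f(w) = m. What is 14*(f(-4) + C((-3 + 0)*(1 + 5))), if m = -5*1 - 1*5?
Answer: -658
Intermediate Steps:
m = -10 (m = -5 - 5 = -10)
f(w) = -10
C(V) = -1 + 2*V (C(V) = (-1 + V) + V = -1 + 2*V)
14*(f(-4) + C((-3 + 0)*(1 + 5))) = 14*(-10 + (-1 + 2*((-3 + 0)*(1 + 5)))) = 14*(-10 + (-1 + 2*(-3*6))) = 14*(-10 + (-1 + 2*(-18))) = 14*(-10 + (-1 - 36)) = 14*(-10 - 37) = 14*(-47) = -658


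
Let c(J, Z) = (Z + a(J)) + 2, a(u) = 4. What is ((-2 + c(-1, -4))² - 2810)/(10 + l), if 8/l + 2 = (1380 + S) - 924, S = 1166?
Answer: -569025/2026 ≈ -280.86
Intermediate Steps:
c(J, Z) = 6 + Z (c(J, Z) = (Z + 4) + 2 = (4 + Z) + 2 = 6 + Z)
l = 2/405 (l = 8/(-2 + ((1380 + 1166) - 924)) = 8/(-2 + (2546 - 924)) = 8/(-2 + 1622) = 8/1620 = 8*(1/1620) = 2/405 ≈ 0.0049383)
((-2 + c(-1, -4))² - 2810)/(10 + l) = ((-2 + (6 - 4))² - 2810)/(10 + 2/405) = ((-2 + 2)² - 2810)/(4052/405) = (0² - 2810)*(405/4052) = (0 - 2810)*(405/4052) = -2810*405/4052 = -569025/2026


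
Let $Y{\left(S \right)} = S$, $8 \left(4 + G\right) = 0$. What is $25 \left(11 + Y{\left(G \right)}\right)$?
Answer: $175$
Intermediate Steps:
$G = -4$ ($G = -4 + \frac{1}{8} \cdot 0 = -4 + 0 = -4$)
$25 \left(11 + Y{\left(G \right)}\right) = 25 \left(11 - 4\right) = 25 \cdot 7 = 175$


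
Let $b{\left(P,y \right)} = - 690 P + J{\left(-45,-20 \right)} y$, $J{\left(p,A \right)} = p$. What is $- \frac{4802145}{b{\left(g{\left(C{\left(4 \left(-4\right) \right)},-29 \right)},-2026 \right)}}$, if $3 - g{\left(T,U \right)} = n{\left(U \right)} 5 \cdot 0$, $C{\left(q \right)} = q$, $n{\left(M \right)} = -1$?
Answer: $- \frac{320143}{5940} \approx -53.896$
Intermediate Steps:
$g{\left(T,U \right)} = 3$ ($g{\left(T,U \right)} = 3 - \left(-1\right) 5 \cdot 0 = 3 - \left(-5\right) 0 = 3 - 0 = 3 + 0 = 3$)
$b{\left(P,y \right)} = - 690 P - 45 y$
$- \frac{4802145}{b{\left(g{\left(C{\left(4 \left(-4\right) \right)},-29 \right)},-2026 \right)}} = - \frac{4802145}{\left(-690\right) 3 - -91170} = - \frac{4802145}{-2070 + 91170} = - \frac{4802145}{89100} = \left(-4802145\right) \frac{1}{89100} = - \frac{320143}{5940}$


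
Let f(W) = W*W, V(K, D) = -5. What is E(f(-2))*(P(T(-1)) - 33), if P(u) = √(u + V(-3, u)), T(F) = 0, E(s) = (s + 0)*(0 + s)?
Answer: -528 + 16*I*√5 ≈ -528.0 + 35.777*I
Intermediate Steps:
f(W) = W²
E(s) = s² (E(s) = s*s = s²)
P(u) = √(-5 + u) (P(u) = √(u - 5) = √(-5 + u))
E(f(-2))*(P(T(-1)) - 33) = ((-2)²)²*(√(-5 + 0) - 33) = 4²*(√(-5) - 33) = 16*(I*√5 - 33) = 16*(-33 + I*√5) = -528 + 16*I*√5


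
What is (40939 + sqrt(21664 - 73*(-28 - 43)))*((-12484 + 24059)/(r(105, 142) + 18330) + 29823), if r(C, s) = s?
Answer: 22553378247109/18472 + 1652706093*sqrt(2983)/18472 ≈ 1.2258e+9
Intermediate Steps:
(40939 + sqrt(21664 - 73*(-28 - 43)))*((-12484 + 24059)/(r(105, 142) + 18330) + 29823) = (40939 + sqrt(21664 - 73*(-28 - 43)))*((-12484 + 24059)/(142 + 18330) + 29823) = (40939 + sqrt(21664 - 73*(-71)))*(11575/18472 + 29823) = (40939 + sqrt(21664 + 5183))*(11575*(1/18472) + 29823) = (40939 + sqrt(26847))*(11575/18472 + 29823) = (40939 + 3*sqrt(2983))*(550902031/18472) = 22553378247109/18472 + 1652706093*sqrt(2983)/18472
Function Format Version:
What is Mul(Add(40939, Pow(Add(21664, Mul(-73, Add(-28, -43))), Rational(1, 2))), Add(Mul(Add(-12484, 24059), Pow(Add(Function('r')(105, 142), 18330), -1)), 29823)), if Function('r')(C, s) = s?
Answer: Add(Rational(22553378247109, 18472), Mul(Rational(1652706093, 18472), Pow(2983, Rational(1, 2)))) ≈ 1.2258e+9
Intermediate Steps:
Mul(Add(40939, Pow(Add(21664, Mul(-73, Add(-28, -43))), Rational(1, 2))), Add(Mul(Add(-12484, 24059), Pow(Add(Function('r')(105, 142), 18330), -1)), 29823)) = Mul(Add(40939, Pow(Add(21664, Mul(-73, Add(-28, -43))), Rational(1, 2))), Add(Mul(Add(-12484, 24059), Pow(Add(142, 18330), -1)), 29823)) = Mul(Add(40939, Pow(Add(21664, Mul(-73, -71)), Rational(1, 2))), Add(Mul(11575, Pow(18472, -1)), 29823)) = Mul(Add(40939, Pow(Add(21664, 5183), Rational(1, 2))), Add(Mul(11575, Rational(1, 18472)), 29823)) = Mul(Add(40939, Pow(26847, Rational(1, 2))), Add(Rational(11575, 18472), 29823)) = Mul(Add(40939, Mul(3, Pow(2983, Rational(1, 2)))), Rational(550902031, 18472)) = Add(Rational(22553378247109, 18472), Mul(Rational(1652706093, 18472), Pow(2983, Rational(1, 2))))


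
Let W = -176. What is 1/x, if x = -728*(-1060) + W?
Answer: 1/771504 ≈ 1.2962e-6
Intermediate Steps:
x = 771504 (x = -728*(-1060) - 176 = 771680 - 176 = 771504)
1/x = 1/771504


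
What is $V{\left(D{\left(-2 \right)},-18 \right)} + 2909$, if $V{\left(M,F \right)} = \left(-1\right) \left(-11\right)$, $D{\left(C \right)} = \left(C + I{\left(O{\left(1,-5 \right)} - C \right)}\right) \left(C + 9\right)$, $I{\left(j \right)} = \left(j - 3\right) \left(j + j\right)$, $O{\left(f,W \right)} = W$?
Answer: $2920$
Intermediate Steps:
$I{\left(j \right)} = 2 j \left(-3 + j\right)$ ($I{\left(j \right)} = \left(-3 + j\right) 2 j = 2 j \left(-3 + j\right)$)
$D{\left(C \right)} = \left(9 + C\right) \left(C + 2 \left(-8 - C\right) \left(-5 - C\right)\right)$ ($D{\left(C \right)} = \left(C + 2 \left(-5 - C\right) \left(-3 - \left(5 + C\right)\right)\right) \left(C + 9\right) = \left(C + 2 \left(-5 - C\right) \left(-8 - C\right)\right) \left(9 + C\right) = \left(C + 2 \left(-8 - C\right) \left(-5 - C\right)\right) \left(9 + C\right) = \left(9 + C\right) \left(C + 2 \left(-8 - C\right) \left(-5 - C\right)\right)$)
$V{\left(M,F \right)} = 11$
$V{\left(D{\left(-2 \right)},-18 \right)} + 2909 = 11 + 2909 = 2920$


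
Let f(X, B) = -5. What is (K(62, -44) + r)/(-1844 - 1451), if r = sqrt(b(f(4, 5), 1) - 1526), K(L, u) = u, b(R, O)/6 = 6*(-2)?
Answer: 44/3295 - I*sqrt(1598)/3295 ≈ 0.013354 - 0.012132*I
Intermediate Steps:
b(R, O) = -72 (b(R, O) = 6*(6*(-2)) = 6*(-12) = -72)
r = I*sqrt(1598) (r = sqrt(-72 - 1526) = sqrt(-1598) = I*sqrt(1598) ≈ 39.975*I)
(K(62, -44) + r)/(-1844 - 1451) = (-44 + I*sqrt(1598))/(-1844 - 1451) = (-44 + I*sqrt(1598))/(-3295) = (-44 + I*sqrt(1598))*(-1/3295) = 44/3295 - I*sqrt(1598)/3295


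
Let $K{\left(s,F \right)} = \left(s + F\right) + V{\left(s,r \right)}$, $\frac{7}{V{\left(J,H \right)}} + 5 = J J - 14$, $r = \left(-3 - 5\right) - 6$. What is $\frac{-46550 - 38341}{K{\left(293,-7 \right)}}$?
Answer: $- \frac{7286194530}{24547387} \approx -296.82$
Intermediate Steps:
$r = -14$ ($r = -8 - 6 = -14$)
$V{\left(J,H \right)} = \frac{7}{-19 + J^{2}}$ ($V{\left(J,H \right)} = \frac{7}{-5 + \left(J J - 14\right)} = \frac{7}{-5 + \left(J^{2} - 14\right)} = \frac{7}{-5 + \left(-14 + J^{2}\right)} = \frac{7}{-19 + J^{2}}$)
$K{\left(s,F \right)} = F + s + \frac{7}{-19 + s^{2}}$ ($K{\left(s,F \right)} = \left(s + F\right) + \frac{7}{-19 + s^{2}} = \left(F + s\right) + \frac{7}{-19 + s^{2}} = F + s + \frac{7}{-19 + s^{2}}$)
$\frac{-46550 - 38341}{K{\left(293,-7 \right)}} = \frac{-46550 - 38341}{\frac{1}{-19 + 293^{2}} \left(7 + \left(-19 + 293^{2}\right) \left(-7 + 293\right)\right)} = - \frac{84891}{\frac{1}{-19 + 85849} \left(7 + \left(-19 + 85849\right) 286\right)} = - \frac{84891}{\frac{1}{85830} \left(7 + 85830 \cdot 286\right)} = - \frac{84891}{\frac{1}{85830} \left(7 + 24547380\right)} = - \frac{84891}{\frac{1}{85830} \cdot 24547387} = - \frac{84891}{\frac{24547387}{85830}} = \left(-84891\right) \frac{85830}{24547387} = - \frac{7286194530}{24547387}$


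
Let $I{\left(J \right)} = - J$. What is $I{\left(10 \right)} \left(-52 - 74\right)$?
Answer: $1260$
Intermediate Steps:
$I{\left(10 \right)} \left(-52 - 74\right) = \left(-1\right) 10 \left(-52 - 74\right) = \left(-10\right) \left(-126\right) = 1260$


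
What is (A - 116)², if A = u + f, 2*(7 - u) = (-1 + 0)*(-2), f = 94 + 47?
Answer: 961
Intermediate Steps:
f = 141
u = 6 (u = 7 - (-1 + 0)*(-2)/2 = 7 - (-1)*(-2)/2 = 7 - ½*2 = 7 - 1 = 6)
A = 147 (A = 6 + 141 = 147)
(A - 116)² = (147 - 116)² = 31² = 961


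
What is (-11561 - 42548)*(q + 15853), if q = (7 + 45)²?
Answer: -1004100713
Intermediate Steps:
q = 2704 (q = 52² = 2704)
(-11561 - 42548)*(q + 15853) = (-11561 - 42548)*(2704 + 15853) = -54109*18557 = -1004100713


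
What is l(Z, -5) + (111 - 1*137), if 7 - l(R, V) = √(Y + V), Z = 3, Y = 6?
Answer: -20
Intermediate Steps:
l(R, V) = 7 - √(6 + V)
l(Z, -5) + (111 - 1*137) = (7 - √(6 - 5)) + (111 - 1*137) = (7 - √1) + (111 - 137) = (7 - 1*1) - 26 = (7 - 1) - 26 = 6 - 26 = -20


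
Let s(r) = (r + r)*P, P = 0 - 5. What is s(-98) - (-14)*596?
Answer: 9324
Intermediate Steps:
P = -5
s(r) = -10*r (s(r) = (r + r)*(-5) = (2*r)*(-5) = -10*r)
s(-98) - (-14)*596 = -10*(-98) - (-14)*596 = 980 - 1*(-8344) = 980 + 8344 = 9324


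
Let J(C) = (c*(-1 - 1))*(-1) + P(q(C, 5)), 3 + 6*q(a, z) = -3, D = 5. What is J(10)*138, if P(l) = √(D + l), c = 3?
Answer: 1104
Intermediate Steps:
q(a, z) = -1 (q(a, z) = -½ + (⅙)*(-3) = -½ - ½ = -1)
P(l) = √(5 + l)
J(C) = 8 (J(C) = (3*(-1 - 1))*(-1) + √(5 - 1) = (3*(-2))*(-1) + √4 = -6*(-1) + 2 = 6 + 2 = 8)
J(10)*138 = 8*138 = 1104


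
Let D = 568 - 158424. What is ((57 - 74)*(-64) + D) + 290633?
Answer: 133865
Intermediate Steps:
D = -157856
((57 - 74)*(-64) + D) + 290633 = ((57 - 74)*(-64) - 157856) + 290633 = (-17*(-64) - 157856) + 290633 = (1088 - 157856) + 290633 = -156768 + 290633 = 133865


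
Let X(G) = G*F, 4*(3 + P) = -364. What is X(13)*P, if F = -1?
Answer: 1222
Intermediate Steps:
P = -94 (P = -3 + (¼)*(-364) = -3 - 91 = -94)
X(G) = -G (X(G) = G*(-1) = -G)
X(13)*P = -1*13*(-94) = -13*(-94) = 1222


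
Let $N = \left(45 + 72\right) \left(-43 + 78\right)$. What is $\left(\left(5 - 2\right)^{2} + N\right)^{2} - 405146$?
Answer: $16437670$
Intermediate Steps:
$N = 4095$ ($N = 117 \cdot 35 = 4095$)
$\left(\left(5 - 2\right)^{2} + N\right)^{2} - 405146 = \left(\left(5 - 2\right)^{2} + 4095\right)^{2} - 405146 = \left(3^{2} + 4095\right)^{2} - 405146 = \left(9 + 4095\right)^{2} - 405146 = 4104^{2} - 405146 = 16842816 - 405146 = 16437670$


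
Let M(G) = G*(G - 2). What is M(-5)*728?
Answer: 25480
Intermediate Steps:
M(G) = G*(-2 + G)
M(-5)*728 = -5*(-2 - 5)*728 = -5*(-7)*728 = 35*728 = 25480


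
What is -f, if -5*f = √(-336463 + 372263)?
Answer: 2*√358 ≈ 37.842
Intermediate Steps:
f = -2*√358 (f = -√(-336463 + 372263)/5 = -2*√358 ≈ -37.842)
-f = -(-2)*√358 = 2*√358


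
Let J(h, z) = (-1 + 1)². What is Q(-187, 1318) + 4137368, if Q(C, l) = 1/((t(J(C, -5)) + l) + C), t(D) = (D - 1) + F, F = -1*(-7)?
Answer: 4704187417/1137 ≈ 4.1374e+6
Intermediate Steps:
F = 7
J(h, z) = 0 (J(h, z) = 0² = 0)
t(D) = 6 + D (t(D) = (D - 1) + 7 = (-1 + D) + 7 = 6 + D)
Q(C, l) = 1/(6 + C + l) (Q(C, l) = 1/(((6 + 0) + l) + C) = 1/((6 + l) + C) = 1/(6 + C + l))
Q(-187, 1318) + 4137368 = 1/(6 - 187 + 1318) + 4137368 = 1/1137 + 4137368 = 4704187417/1137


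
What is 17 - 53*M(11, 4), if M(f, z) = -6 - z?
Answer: 547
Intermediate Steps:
17 - 53*M(11, 4) = 17 - 53*(-6 - 1*4) = 17 - 53*(-6 - 4) = 17 - 53*(-10) = 17 + 530 = 547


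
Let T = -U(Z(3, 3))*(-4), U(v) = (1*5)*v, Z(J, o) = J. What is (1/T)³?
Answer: 1/216000 ≈ 4.6296e-6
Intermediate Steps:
U(v) = 5*v
T = 60 (T = -5*3*(-4) = -1*15*(-4) = -15*(-4) = 60)
(1/T)³ = (1/60)³ = 1/216000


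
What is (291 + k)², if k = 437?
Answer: 529984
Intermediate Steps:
(291 + k)² = (291 + 437)² = 728² = 529984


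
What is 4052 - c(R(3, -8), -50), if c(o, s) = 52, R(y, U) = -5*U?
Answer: 4000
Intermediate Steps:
4052 - c(R(3, -8), -50) = 4052 - 1*52 = 4052 - 52 = 4000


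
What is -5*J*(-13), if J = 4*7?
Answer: 1820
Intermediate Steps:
J = 28
-5*J*(-13) = -5*28*(-13) = -140*(-13) = 1820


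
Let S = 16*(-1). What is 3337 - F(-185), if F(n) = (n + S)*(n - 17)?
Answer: -37265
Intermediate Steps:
S = -16
F(n) = (-17 + n)*(-16 + n) (F(n) = (n - 16)*(n - 17) = (-16 + n)*(-17 + n) = (-17 + n)*(-16 + n))
3337 - F(-185) = 3337 - (272 + (-185)**2 - 33*(-185)) = 3337 - (272 + 34225 + 6105) = 3337 - 1*40602 = 3337 - 40602 = -37265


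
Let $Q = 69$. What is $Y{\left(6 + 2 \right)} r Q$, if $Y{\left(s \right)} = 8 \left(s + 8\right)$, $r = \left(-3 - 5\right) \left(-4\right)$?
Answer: $282624$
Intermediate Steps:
$r = 32$ ($r = \left(-8\right) \left(-4\right) = 32$)
$Y{\left(s \right)} = 64 + 8 s$ ($Y{\left(s \right)} = 8 \left(8 + s\right) = 64 + 8 s$)
$Y{\left(6 + 2 \right)} r Q = \left(64 + 8 \left(6 + 2\right)\right) 32 \cdot 69 = \left(64 + 8 \cdot 8\right) 32 \cdot 69 = \left(64 + 64\right) 32 \cdot 69 = 128 \cdot 32 \cdot 69 = 4096 \cdot 69 = 282624$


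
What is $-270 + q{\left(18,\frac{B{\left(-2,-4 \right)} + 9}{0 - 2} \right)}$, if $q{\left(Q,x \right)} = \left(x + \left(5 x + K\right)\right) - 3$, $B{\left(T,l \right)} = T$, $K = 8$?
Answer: $-286$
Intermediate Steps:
$q{\left(Q,x \right)} = 5 + 6 x$ ($q{\left(Q,x \right)} = \left(x + \left(5 x + 8\right)\right) - 3 = \left(x + \left(8 + 5 x\right)\right) - 3 = \left(8 + 6 x\right) - 3 = 5 + 6 x$)
$-270 + q{\left(18,\frac{B{\left(-2,-4 \right)} + 9}{0 - 2} \right)} = -270 + \left(5 + 6 \frac{-2 + 9}{0 - 2}\right) = -270 + \left(5 + 6 \frac{7}{-2}\right) = -270 + \left(5 + 6 \cdot 7 \left(- \frac{1}{2}\right)\right) = -270 + \left(5 + 6 \left(- \frac{7}{2}\right)\right) = -270 + \left(5 - 21\right) = -270 - 16 = -286$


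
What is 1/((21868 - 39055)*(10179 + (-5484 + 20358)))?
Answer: -1/430585911 ≈ -2.3224e-9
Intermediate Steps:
1/((21868 - 39055)*(10179 + (-5484 + 20358))) = 1/(-17187*(10179 + 14874)) = 1/(-17187*25053) = 1/(-430585911) = -1/430585911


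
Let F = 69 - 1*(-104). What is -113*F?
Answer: -19549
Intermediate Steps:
F = 173 (F = 69 + 104 = 173)
-113*F = -113*173 = -19549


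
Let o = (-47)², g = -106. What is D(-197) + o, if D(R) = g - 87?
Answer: 2016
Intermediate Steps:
D(R) = -193 (D(R) = -106 - 87 = -193)
o = 2209
D(-197) + o = -193 + 2209 = 2016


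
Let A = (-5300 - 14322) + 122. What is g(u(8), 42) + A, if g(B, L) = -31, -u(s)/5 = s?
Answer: -19531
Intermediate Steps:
u(s) = -5*s
A = -19500 (A = -19622 + 122 = -19500)
g(u(8), 42) + A = -31 - 19500 = -19531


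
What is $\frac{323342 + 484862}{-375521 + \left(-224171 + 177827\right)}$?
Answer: $- \frac{808204}{421865} \approx -1.9158$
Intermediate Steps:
$\frac{323342 + 484862}{-375521 + \left(-224171 + 177827\right)} = \frac{808204}{-375521 - 46344} = \frac{808204}{-421865} = 808204 \left(- \frac{1}{421865}\right) = - \frac{808204}{421865}$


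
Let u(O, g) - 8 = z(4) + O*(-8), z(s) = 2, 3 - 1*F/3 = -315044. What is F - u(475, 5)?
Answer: 948931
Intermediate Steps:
F = 945141 (F = 9 - 3*(-315044) = 9 + 945132 = 945141)
u(O, g) = 10 - 8*O (u(O, g) = 8 + (2 + O*(-8)) = 8 + (2 - 8*O) = 10 - 8*O)
F - u(475, 5) = 945141 - (10 - 8*475) = 945141 - (10 - 3800) = 945141 - 1*(-3790) = 945141 + 3790 = 948931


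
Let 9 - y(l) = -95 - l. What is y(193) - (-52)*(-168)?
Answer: -8439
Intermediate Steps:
y(l) = 104 + l (y(l) = 9 - (-95 - l) = 9 + (95 + l) = 104 + l)
y(193) - (-52)*(-168) = (104 + 193) - (-52)*(-168) = 297 - 1*8736 = 297 - 8736 = -8439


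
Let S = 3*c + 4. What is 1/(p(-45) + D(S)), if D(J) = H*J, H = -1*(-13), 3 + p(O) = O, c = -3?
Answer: -1/113 ≈ -0.0088496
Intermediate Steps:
p(O) = -3 + O
H = 13
S = -5 (S = 3*(-3) + 4 = -9 + 4 = -5)
D(J) = 13*J
1/(p(-45) + D(S)) = 1/((-3 - 45) + 13*(-5)) = 1/(-48 - 65) = 1/(-113) = -1/113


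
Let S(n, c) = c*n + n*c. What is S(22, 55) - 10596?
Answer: -8176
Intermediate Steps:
S(n, c) = 2*c*n (S(n, c) = c*n + c*n = 2*c*n)
S(22, 55) - 10596 = 2*55*22 - 10596 = 2420 - 10596 = -8176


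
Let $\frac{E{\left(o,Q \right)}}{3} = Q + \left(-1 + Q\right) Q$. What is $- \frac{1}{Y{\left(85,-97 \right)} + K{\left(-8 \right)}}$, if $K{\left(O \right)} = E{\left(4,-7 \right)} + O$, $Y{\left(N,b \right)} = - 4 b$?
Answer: $- \frac{1}{527} \approx -0.0018975$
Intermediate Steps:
$E{\left(o,Q \right)} = 3 Q + 3 Q \left(-1 + Q\right)$ ($E{\left(o,Q \right)} = 3 \left(Q + \left(-1 + Q\right) Q\right) = 3 \left(Q + Q \left(-1 + Q\right)\right) = 3 Q + 3 Q \left(-1 + Q\right)$)
$K{\left(O \right)} = 147 + O$ ($K{\left(O \right)} = 3 \left(-7\right)^{2} + O = 3 \cdot 49 + O = 147 + O$)
$- \frac{1}{Y{\left(85,-97 \right)} + K{\left(-8 \right)}} = - \frac{1}{\left(-4\right) \left(-97\right) + \left(147 - 8\right)} = - \frac{1}{388 + 139} = - \frac{1}{527}$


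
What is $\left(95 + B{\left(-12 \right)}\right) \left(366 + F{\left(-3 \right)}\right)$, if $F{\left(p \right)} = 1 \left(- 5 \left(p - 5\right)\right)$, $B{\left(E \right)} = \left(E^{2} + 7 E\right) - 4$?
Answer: $61306$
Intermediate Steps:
$B{\left(E \right)} = -4 + E^{2} + 7 E$
$F{\left(p \right)} = 25 - 5 p$ ($F{\left(p \right)} = 1 \left(- 5 \left(-5 + p\right)\right) = 1 \left(25 - 5 p\right) = 25 - 5 p$)
$\left(95 + B{\left(-12 \right)}\right) \left(366 + F{\left(-3 \right)}\right) = \left(95 + \left(-4 + \left(-12\right)^{2} + 7 \left(-12\right)\right)\right) \left(366 + \left(25 - -15\right)\right) = \left(95 - -56\right) \left(366 + \left(25 + 15\right)\right) = \left(95 + 56\right) \left(366 + 40\right) = 151 \cdot 406 = 61306$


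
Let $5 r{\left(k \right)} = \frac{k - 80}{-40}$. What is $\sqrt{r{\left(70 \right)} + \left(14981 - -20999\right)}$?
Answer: $\frac{\sqrt{3598005}}{10} \approx 189.68$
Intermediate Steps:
$r{\left(k \right)} = \frac{2}{5} - \frac{k}{200}$ ($r{\left(k \right)} = \frac{\left(k - 80\right) \frac{1}{-40}}{5} = \frac{\left(-80 + k\right) \left(- \frac{1}{40}\right)}{5} = \frac{2 - \frac{k}{40}}{5} = \frac{2}{5} - \frac{k}{200}$)
$\sqrt{r{\left(70 \right)} + \left(14981 - -20999\right)} = \sqrt{\left(\frac{2}{5} - \frac{7}{20}\right) + \left(14981 - -20999\right)} = \sqrt{\left(\frac{2}{5} - \frac{7}{20}\right) + \left(14981 + 20999\right)} = \sqrt{\frac{1}{20} + 35980} = \sqrt{\frac{719601}{20}} = \frac{\sqrt{3598005}}{10}$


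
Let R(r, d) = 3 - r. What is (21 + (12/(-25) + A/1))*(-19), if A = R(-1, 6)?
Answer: -11647/25 ≈ -465.88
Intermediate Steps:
A = 4 (A = 3 - 1*(-1) = 3 + 1 = 4)
(21 + (12/(-25) + A/1))*(-19) = (21 + (12/(-25) + 4/1))*(-19) = (21 + (12*(-1/25) + 4*1))*(-19) = (21 + (-12/25 + 4))*(-19) = (21 + 88/25)*(-19) = (613/25)*(-19) = -11647/25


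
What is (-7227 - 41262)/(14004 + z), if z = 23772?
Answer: -16163/12592 ≈ -1.2836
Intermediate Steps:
(-7227 - 41262)/(14004 + z) = (-7227 - 41262)/(14004 + 23772) = -48489/37776 = -48489*1/37776 = -16163/12592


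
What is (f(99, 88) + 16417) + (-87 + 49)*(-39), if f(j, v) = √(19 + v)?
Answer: 17899 + √107 ≈ 17909.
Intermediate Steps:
(f(99, 88) + 16417) + (-87 + 49)*(-39) = (√(19 + 88) + 16417) + (-87 + 49)*(-39) = (√107 + 16417) - 38*(-39) = (16417 + √107) + 1482 = 17899 + √107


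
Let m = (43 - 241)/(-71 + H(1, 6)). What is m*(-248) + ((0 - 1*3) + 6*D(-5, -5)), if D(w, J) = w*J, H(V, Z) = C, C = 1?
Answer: -19407/35 ≈ -554.49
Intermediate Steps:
H(V, Z) = 1
D(w, J) = J*w
m = 99/35 (m = (43 - 241)/(-71 + 1) = -198/(-70) = -198*(-1/70) = 99/35 ≈ 2.8286)
m*(-248) + ((0 - 1*3) + 6*D(-5, -5)) = (99/35)*(-248) + ((0 - 1*3) + 6*(-5*(-5))) = -24552/35 + ((0 - 3) + 6*25) = -24552/35 + (-3 + 150) = -24552/35 + 147 = -19407/35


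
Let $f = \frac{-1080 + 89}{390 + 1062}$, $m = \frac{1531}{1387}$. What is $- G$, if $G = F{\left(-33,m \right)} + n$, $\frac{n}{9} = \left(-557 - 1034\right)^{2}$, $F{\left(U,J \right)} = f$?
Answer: $- \frac{33078779117}{1452} \approx -2.2782 \cdot 10^{7}$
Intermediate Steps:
$m = \frac{1531}{1387}$ ($m = 1531 \cdot \frac{1}{1387} = \frac{1531}{1387} \approx 1.1038$)
$f = - \frac{991}{1452} \approx -0.68251$
$F{\left(U,J \right)} = - \frac{991}{1452}$
$n = 22781529$ ($n = 9 \left(-557 - 1034\right)^{2} = 9 \left(-1591\right)^{2} = 9 \cdot 2531281 = 22781529$)
$G = \frac{33078779117}{1452}$ ($G = - \frac{991}{1452} + 22781529 = \frac{33078779117}{1452} \approx 2.2782 \cdot 10^{7}$)
$- G = \left(-1\right) \frac{33078779117}{1452} = - \frac{33078779117}{1452}$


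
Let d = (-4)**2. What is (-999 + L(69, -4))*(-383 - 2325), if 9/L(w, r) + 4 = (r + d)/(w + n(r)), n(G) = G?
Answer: 168124149/62 ≈ 2.7117e+6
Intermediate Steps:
d = 16
L(w, r) = 9/(-4 + (16 + r)/(r + w)) (L(w, r) = 9/(-4 + (r + 16)/(w + r)) = 9/(-4 + (16 + r)/(r + w)))
(-999 + L(69, -4))*(-383 - 2325) = (-999 + 9*(-4 + 69)/(16 - 4*69 - 3*(-4)))*(-383 - 2325) = (-999 + 9*65/(16 - 276 + 12))*(-2708) = (-999 + 9*65/(-248))*(-2708) = (-999 + 9*(-1/248)*65)*(-2708) = (-999 - 585/248)*(-2708) = -248337/248*(-2708) = 168124149/62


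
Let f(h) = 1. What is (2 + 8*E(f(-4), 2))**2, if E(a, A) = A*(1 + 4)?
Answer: 6724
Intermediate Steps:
E(a, A) = 5*A (E(a, A) = A*5 = 5*A)
(2 + 8*E(f(-4), 2))**2 = (2 + 8*(5*2))**2 = (2 + 8*10)**2 = (2 + 80)**2 = 82**2 = 6724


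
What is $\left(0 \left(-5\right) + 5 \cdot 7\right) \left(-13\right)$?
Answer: $-455$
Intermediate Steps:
$\left(0 \left(-5\right) + 5 \cdot 7\right) \left(-13\right) = \left(0 + 35\right) \left(-13\right) = 35 \left(-13\right) = -455$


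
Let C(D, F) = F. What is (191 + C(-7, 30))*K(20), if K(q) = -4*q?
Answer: -17680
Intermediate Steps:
(191 + C(-7, 30))*K(20) = (191 + 30)*(-4*20) = 221*(-80) = -17680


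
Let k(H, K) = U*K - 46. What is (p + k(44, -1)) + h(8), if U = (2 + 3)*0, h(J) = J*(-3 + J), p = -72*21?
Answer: -1518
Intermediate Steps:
p = -1512
U = 0 (U = 5*0 = 0)
k(H, K) = -46 (k(H, K) = 0*K - 46 = 0 - 46 = -46)
(p + k(44, -1)) + h(8) = (-1512 - 46) + 8*(-3 + 8) = -1558 + 8*5 = -1558 + 40 = -1518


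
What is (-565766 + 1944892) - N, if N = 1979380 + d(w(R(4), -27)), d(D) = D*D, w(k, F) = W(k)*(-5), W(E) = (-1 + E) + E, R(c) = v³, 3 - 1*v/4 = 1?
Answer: -26763479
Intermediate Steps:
v = 8 (v = 12 - 4*1 = 12 - 4 = 8)
R(c) = 512 (R(c) = 8³ = 512)
W(E) = -1 + 2*E
w(k, F) = 5 - 10*k (w(k, F) = (-1 + 2*k)*(-5) = 5 - 10*k)
d(D) = D²
N = 28142605 (N = 1979380 + (5 - 10*512)² = 1979380 + (5 - 5120)² = 1979380 + (-5115)² = 1979380 + 26163225 = 28142605)
(-565766 + 1944892) - N = (-565766 + 1944892) - 1*28142605 = 1379126 - 28142605 = -26763479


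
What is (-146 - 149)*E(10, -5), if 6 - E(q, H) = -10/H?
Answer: -1180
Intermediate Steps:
E(q, H) = 6 + 10/H (E(q, H) = 6 - (-10)/H = 6 + 10/H)
(-146 - 149)*E(10, -5) = (-146 - 149)*(6 + 10/(-5)) = -295*(6 + 10*(-⅕)) = -295*(6 - 2) = -295*4 = -1180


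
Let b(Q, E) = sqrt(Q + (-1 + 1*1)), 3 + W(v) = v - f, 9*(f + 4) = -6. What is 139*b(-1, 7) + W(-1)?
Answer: 2/3 + 139*I ≈ 0.66667 + 139.0*I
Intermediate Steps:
f = -14/3 (f = -4 + (1/9)*(-6) = -4 - 2/3 = -14/3 ≈ -4.6667)
W(v) = 5/3 + v (W(v) = -3 + (v - 1*(-14/3)) = -3 + (v + 14/3) = -3 + (14/3 + v) = 5/3 + v)
b(Q, E) = sqrt(Q) (b(Q, E) = sqrt(Q + (-1 + 1)) = sqrt(Q + 0) = sqrt(Q))
139*b(-1, 7) + W(-1) = 139*sqrt(-1) + (5/3 - 1) = 139*I + 2/3 = 2/3 + 139*I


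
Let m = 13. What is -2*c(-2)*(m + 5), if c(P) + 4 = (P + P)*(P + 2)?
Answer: 144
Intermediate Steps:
c(P) = -4 + 2*P*(2 + P) (c(P) = -4 + (P + P)*(P + 2) = -4 + (2*P)*(2 + P) = -4 + 2*P*(2 + P))
-2*c(-2)*(m + 5) = -2*(-4 + 2*(-2)**2 + 4*(-2))*(13 + 5) = -2*(-4 + 2*4 - 8)*18 = -2*(-4 + 8 - 8)*18 = -(-8)*18 = -2*(-72) = 144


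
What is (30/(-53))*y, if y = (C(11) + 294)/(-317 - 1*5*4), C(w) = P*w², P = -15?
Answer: -45630/17861 ≈ -2.5547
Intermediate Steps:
C(w) = -15*w²
y = 1521/337 (y = (-15*11² + 294)/(-317 - 1*5*4) = (-15*121 + 294)/(-317 - 5*4) = (-1815 + 294)/(-317 - 20) = -1521/(-337) = -1521*(-1/337) = 1521/337 ≈ 4.5134)
(30/(-53))*y = (30/(-53))*(1521/337) = (30*(-1/53))*(1521/337) = -30/53*1521/337 = -45630/17861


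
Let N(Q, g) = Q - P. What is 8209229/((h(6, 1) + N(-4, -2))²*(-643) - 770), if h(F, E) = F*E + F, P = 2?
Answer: -8209229/23918 ≈ -343.22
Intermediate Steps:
N(Q, g) = -2 + Q (N(Q, g) = Q - 1*2 = Q - 2 = -2 + Q)
h(F, E) = F + E*F (h(F, E) = E*F + F = F + E*F)
8209229/((h(6, 1) + N(-4, -2))²*(-643) - 770) = 8209229/((6*(1 + 1) + (-2 - 4))²*(-643) - 770) = 8209229/((6*2 - 6)²*(-643) - 770) = 8209229/((12 - 6)²*(-643) - 770) = 8209229/(6²*(-643) - 770) = 8209229/(36*(-643) - 770) = 8209229/(-23148 - 770) = 8209229/(-23918) = 8209229*(-1/23918) = -8209229/23918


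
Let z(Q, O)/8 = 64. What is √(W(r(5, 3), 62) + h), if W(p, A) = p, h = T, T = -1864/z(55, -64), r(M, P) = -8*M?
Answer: 7*I*√57/8 ≈ 6.6061*I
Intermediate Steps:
z(Q, O) = 512 (z(Q, O) = 8*64 = 512)
T = -233/64 (T = -1864/512 = -1864*1/512 = -233/64 ≈ -3.6406)
h = -233/64 ≈ -3.6406
√(W(r(5, 3), 62) + h) = √(-8*5 - 233/64) = √(-40 - 233/64) = √(-2793/64) = 7*I*√57/8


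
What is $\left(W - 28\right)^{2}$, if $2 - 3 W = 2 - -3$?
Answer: $841$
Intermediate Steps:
$W = -1$ ($W = \frac{2}{3} - \frac{2 - -3}{3} = \frac{2}{3} - \frac{2 + 3}{3} = \frac{2}{3} - \frac{5}{3} = -1$)
$\left(W - 28\right)^{2} = \left(-1 - 28\right)^{2} = \left(-29\right)^{2} = 841$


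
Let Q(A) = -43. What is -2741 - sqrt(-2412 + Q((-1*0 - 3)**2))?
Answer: -2741 - I*sqrt(2455) ≈ -2741.0 - 49.548*I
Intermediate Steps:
-2741 - sqrt(-2412 + Q((-1*0 - 3)**2)) = -2741 - sqrt(-2412 - 43) = -2741 - sqrt(-2455) = -2741 - I*sqrt(2455)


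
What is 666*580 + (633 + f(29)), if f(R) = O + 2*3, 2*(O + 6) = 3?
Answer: 773829/2 ≈ 3.8691e+5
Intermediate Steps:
O = -9/2 (O = -6 + (1/2)*3 = -6 + 3/2 = -9/2 ≈ -4.5000)
f(R) = 3/2 (f(R) = -9/2 + 2*3 = -9/2 + 6 = 3/2)
666*580 + (633 + f(29)) = 666*580 + (633 + 3/2) = 386280 + 1269/2 = 773829/2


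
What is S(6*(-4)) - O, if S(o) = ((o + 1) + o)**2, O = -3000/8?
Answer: 2584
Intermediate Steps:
O = -375 (O = -3000/8 = -300*5/4 = -375)
S(o) = (1 + 2*o)**2 (S(o) = ((1 + o) + o)**2 = (1 + 2*o)**2)
S(6*(-4)) - O = (1 + 2*(6*(-4)))**2 - 1*(-375) = (1 + 2*(-24))**2 + 375 = (1 - 48)**2 + 375 = (-47)**2 + 375 = 2209 + 375 = 2584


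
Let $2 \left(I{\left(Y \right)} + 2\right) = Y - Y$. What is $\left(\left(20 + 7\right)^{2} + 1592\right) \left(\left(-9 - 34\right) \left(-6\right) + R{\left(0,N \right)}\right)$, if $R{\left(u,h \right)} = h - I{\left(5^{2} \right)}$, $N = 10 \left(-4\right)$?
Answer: $510620$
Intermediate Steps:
$N = -40$
$I{\left(Y \right)} = -2$ ($I{\left(Y \right)} = -2 + \frac{Y - Y}{2} = -2 + \frac{1}{2} \cdot 0 = -2 + 0 = -2$)
$R{\left(u,h \right)} = 2 + h$ ($R{\left(u,h \right)} = h - -2 = h + 2 = 2 + h$)
$\left(\left(20 + 7\right)^{2} + 1592\right) \left(\left(-9 - 34\right) \left(-6\right) + R{\left(0,N \right)}\right) = \left(\left(20 + 7\right)^{2} + 1592\right) \left(\left(-9 - 34\right) \left(-6\right) + \left(2 - 40\right)\right) = \left(27^{2} + 1592\right) \left(\left(-43\right) \left(-6\right) - 38\right) = \left(729 + 1592\right) \left(258 - 38\right) = 2321 \cdot 220 = 510620$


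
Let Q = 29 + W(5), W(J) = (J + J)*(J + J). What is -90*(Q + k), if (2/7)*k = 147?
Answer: -57915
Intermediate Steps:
k = 1029/2 (k = (7/2)*147 = 1029/2 ≈ 514.50)
W(J) = 4*J**2 (W(J) = (2*J)*(2*J) = 4*J**2)
Q = 129 (Q = 29 + 4*5**2 = 29 + 4*25 = 29 + 100 = 129)
-90*(Q + k) = -90*(129 + 1029/2) = -90*1287/2 = -57915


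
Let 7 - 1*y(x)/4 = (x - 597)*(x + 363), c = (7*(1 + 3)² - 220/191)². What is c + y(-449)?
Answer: -12677464292/36481 ≈ -3.4751e+5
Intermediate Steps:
c = 448253584/36481 (c = (7*4² - 220*1/191)² = (7*16 - 220/191)² = (112 - 220/191)² = (21172/191)² = 448253584/36481 ≈ 12287.)
y(x) = 28 - 4*(-597 + x)*(363 + x) (y(x) = 28 - 4*(x - 597)*(x + 363) = 28 - 4*(-597 + x)*(363 + x))
c + y(-449) = 448253584/36481 + (866872 - 4*(-449)² + 936*(-449)) = 448253584/36481 + (866872 - 4*201601 - 420264) = 448253584/36481 + (866872 - 806404 - 420264) = 448253584/36481 - 359796 = -12677464292/36481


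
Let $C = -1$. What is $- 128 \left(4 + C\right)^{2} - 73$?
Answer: $-1225$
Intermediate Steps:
$- 128 \left(4 + C\right)^{2} - 73 = - 128 \left(4 - 1\right)^{2} - 73 = - 128 \cdot 3^{2} - 73 = \left(-128\right) 9 - 73 = -1152 - 73 = -1225$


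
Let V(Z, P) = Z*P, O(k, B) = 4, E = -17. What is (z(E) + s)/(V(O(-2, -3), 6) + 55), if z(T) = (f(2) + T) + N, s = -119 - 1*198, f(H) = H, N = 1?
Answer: -331/79 ≈ -4.1899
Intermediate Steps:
s = -317 (s = -119 - 198 = -317)
z(T) = 3 + T (z(T) = (2 + T) + 1 = 3 + T)
V(Z, P) = P*Z
(z(E) + s)/(V(O(-2, -3), 6) + 55) = ((3 - 17) - 317)/(6*4 + 55) = (-14 - 317)/(24 + 55) = -331/79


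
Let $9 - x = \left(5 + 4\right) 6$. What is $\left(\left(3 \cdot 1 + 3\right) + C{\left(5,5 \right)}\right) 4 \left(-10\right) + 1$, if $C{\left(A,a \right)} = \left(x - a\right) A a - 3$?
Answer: $49881$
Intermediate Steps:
$x = -45$ ($x = 9 - \left(5 + 4\right) 6 = 9 - 9 \cdot 6 = 9 - 54 = -45$)
$C{\left(A,a \right)} = -3 + A a \left(-45 - a\right)$ ($C{\left(A,a \right)} = \left(-45 - a\right) A a - 3 = A \left(-45 - a\right) a - 3 = A a \left(-45 - a\right) - 3 = -3 + A a \left(-45 - a\right)$)
$\left(\left(3 \cdot 1 + 3\right) + C{\left(5,5 \right)}\right) 4 \left(-10\right) + 1 = \left(\left(3 \cdot 1 + 3\right) - \left(3 + 125 + 1125\right)\right) 4 \left(-10\right) + 1 = \left(\left(3 + 3\right) - \left(1128 + 125\right)\right) 4 \left(-10\right) + 1 = \left(6 - 1253\right) 4 \left(-10\right) + 1 = \left(-1247\right) 4 \left(-10\right) + 1 = \left(-4988\right) \left(-10\right) + 1 = 49880 + 1 = 49881$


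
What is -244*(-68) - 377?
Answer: 16215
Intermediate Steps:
-244*(-68) - 377 = 16592 - 377 = 16215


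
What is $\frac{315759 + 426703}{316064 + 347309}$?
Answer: $\frac{742462}{663373} \approx 1.1192$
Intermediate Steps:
$\frac{315759 + 426703}{316064 + 347309} = \frac{742462}{663373}$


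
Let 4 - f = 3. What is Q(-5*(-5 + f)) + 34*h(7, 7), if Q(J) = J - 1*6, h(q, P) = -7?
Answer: -224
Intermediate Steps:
f = 1 (f = 4 - 1*3 = 4 - 3 = 1)
Q(J) = -6 + J (Q(J) = J - 6 = -6 + J)
Q(-5*(-5 + f)) + 34*h(7, 7) = (-6 - 5*(-5 + 1)) + 34*(-7) = (-6 - 5*(-4)) - 238 = (-6 + 20) - 238 = 14 - 238 = -224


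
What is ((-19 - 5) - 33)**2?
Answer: 3249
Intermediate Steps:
((-19 - 5) - 33)**2 = (-24 - 33)**2 = (-57)**2 = 3249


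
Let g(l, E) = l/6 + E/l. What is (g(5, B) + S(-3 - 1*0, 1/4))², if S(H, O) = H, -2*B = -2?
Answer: 3481/900 ≈ 3.8678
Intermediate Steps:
B = 1 (B = -½*(-2) = 1)
g(l, E) = l/6 + E/l (g(l, E) = l*(⅙) + E/l = l/6 + E/l)
(g(5, B) + S(-3 - 1*0, 1/4))² = (((⅙)*5 + 1/5) + (-3 - 1*0))² = ((⅚ + 1*(⅕)) + (-3 + 0))² = ((⅚ + ⅕) - 3)² = (31/30 - 3)² = (-59/30)² = 3481/900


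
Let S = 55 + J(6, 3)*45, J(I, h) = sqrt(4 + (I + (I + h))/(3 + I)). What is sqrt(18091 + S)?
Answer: sqrt(18146 + 15*sqrt(51)) ≈ 135.10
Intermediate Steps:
J(I, h) = sqrt(4 + (h + 2*I)/(3 + I))
S = 55 + 15*sqrt(51) (S = 55 + sqrt((12 + 3 + 6*6)/(3 + 6))*45 = 55 + sqrt((12 + 3 + 36)/9)*45 = 55 + sqrt((1/9)*51)*45 = 55 + sqrt(17/3)*45 = 55 + (sqrt(51)/3)*45 = 55 + 15*sqrt(51) ≈ 162.12)
sqrt(18091 + S) = sqrt(18091 + (55 + 15*sqrt(51))) = sqrt(18146 + 15*sqrt(51))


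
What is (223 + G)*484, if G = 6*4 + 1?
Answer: 120032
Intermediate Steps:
G = 25 (G = 24 + 1 = 25)
(223 + G)*484 = (223 + 25)*484 = 248*484 = 120032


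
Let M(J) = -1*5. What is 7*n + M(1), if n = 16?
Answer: 107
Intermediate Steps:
M(J) = -5
7*n + M(1) = 7*16 - 5 = 112 - 5 = 107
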